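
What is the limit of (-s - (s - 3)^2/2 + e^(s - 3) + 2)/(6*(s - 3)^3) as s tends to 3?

1/36

Direct substitution gives 0/0.
Apply L'Hôpital: lim (-s + e^(s - 3) + 2)/(18*(s - 3)^2), still 0/0.
Apply L'Hôpital: lim (e^(s - 3) - 1)/(36*s - 108), still 0/0.
After 3 applications of L'Hôpital's rule the quotient is (e^(s - 3))/(36); substituting s = 3 gives 1/36.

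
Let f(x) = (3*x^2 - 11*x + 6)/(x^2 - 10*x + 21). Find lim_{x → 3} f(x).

-7/4

At x = 3 both the top and bottom vanish — a removable singularity. Factoring out (x - 3) from each leaves (3*x - 2)/(x - 7), which at x = 3 equals -7/4.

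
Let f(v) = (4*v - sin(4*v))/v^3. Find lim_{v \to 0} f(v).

32/3

Direct substitution gives 0/0.
Apply L'Hôpital: lim (4 - 4*cos(4*v))/(3*v^2), still 0/0.
Apply L'Hôpital: lim (16*sin(4*v))/(6*v), still 0/0.
After 3 applications of L'Hôpital's rule the quotient is (64*cos(4*v))/(6); substituting v = 0 gives 32/3.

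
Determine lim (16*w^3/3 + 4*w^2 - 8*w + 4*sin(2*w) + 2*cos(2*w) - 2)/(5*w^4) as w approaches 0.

4/15

Substitution gives 0/0 (the numerator vanishes to order 4).
Expand each term to order w^4: the coefficient of w^4 in 4·sin(2w) is 0 and in 2·cos(2w) is 4/3.
Lower-order terms cancel with the polynomial part, so the numerator is (4/3)·w^4 + o(w^4), and the limit is (4/3)/(5) = 4/15.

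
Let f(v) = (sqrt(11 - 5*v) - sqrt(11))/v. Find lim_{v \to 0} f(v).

-5*√(11)/22

A 0/0 form; rationalise with √(11 - 5v) + √11. This collapses the numerator to -5v, leaving -5/(√(11 - 5v) + √11) → -5/(2√11) = -5*√(11)/22.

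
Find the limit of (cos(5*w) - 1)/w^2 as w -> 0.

Direct substitution gives 0/0.
Apply L'Hôpital: lim (-5*sin(5*w))/(2*w), still 0/0.
After 2 applications of L'Hôpital's rule the quotient is (-25*cos(5*w))/(2); substituting w = 0 gives -25/2.

-25/2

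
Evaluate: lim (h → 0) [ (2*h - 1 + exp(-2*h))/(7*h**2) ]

Direct substitution gives 0/0.
Apply L'Hôpital: lim (2 - 2*e^(-2*h))/(14*h), still 0/0.
After 2 applications of L'Hôpital's rule the quotient is (4*e^(-2*h))/(14); substituting h = 0 gives 2/7.

2/7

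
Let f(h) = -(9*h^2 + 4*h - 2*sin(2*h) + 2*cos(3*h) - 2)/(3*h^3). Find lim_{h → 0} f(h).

-8/9

Substitution gives 0/0; apply L'Hôpital's rule 3 times.
After differentiating numerator and denominator 3 times the quotient is (54*sin(3*h) + 16*cos(2*h))/(-18); at h = 0 this is -8/9.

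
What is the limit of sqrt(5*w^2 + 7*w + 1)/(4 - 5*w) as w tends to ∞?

For large |w|, √(5*w^2 + 7*w + 1) ≈ √5·|w| and the denominator ≈ -5w.
Since w → +∞, |w| = w, giving √5/(-5) = -√(5)/5.

-√(5)/5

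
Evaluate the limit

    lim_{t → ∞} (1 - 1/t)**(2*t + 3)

Write it as [(1 - 1/t)^t]^(2) · (1 - 1/t)^(3). The bracketed term tends to e^(-1) and the second factor to 1, so the limit is e^(-2).

e^(-2)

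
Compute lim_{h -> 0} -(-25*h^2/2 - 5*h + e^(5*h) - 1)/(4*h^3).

Direct substitution gives 0/0.
Apply L'Hôpital: lim (-25*h + 5*e^(5*h) - 5)/(-12*h^2), still 0/0.
Apply L'Hôpital: lim (25*e^(5*h) - 25)/(-24*h), still 0/0.
After 3 applications of L'Hôpital's rule the quotient is (125*e^(5*h))/(-24); substituting h = 0 gives -125/24.

-125/24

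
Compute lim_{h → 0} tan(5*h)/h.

Substitution gives 0/0.
Since tan(u)/u → 1 as u → 0, tan(5h)/(5h) → 1 and the limit is 5.

5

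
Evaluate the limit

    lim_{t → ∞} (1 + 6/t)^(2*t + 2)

Let L be the limit and take ln: ln L = lim (2t + 2)·ln(1 + 6/t) = lim (2t + 2)·(6/t + O(1/t²)) = 12.
Hence L = e^(12).

e^(12)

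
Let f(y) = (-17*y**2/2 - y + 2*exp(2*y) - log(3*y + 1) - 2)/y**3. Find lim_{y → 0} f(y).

-19/3

Substitution gives 0/0; apply L'Hôpital's rule 3 times.
After differentiating numerator and denominator 3 times the quotient is (16*e^(2*y) - 54/(3*y + 1)^3)/(6); at y = 0 this is -19/3.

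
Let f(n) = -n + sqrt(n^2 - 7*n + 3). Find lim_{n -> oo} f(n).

-7/2

This has the form ∞ − ∞. Multiply and divide by the conjugate √(n^2 - 7*n + 3) + n.
That gives (-7n + 3) / (√(n^2 - 7*n + 3) + n).
Divide numerator and denominator by n: the limit is -7/(2·1) = -7/2.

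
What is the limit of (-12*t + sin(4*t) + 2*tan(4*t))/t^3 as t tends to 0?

32

Substitution gives 0/0 (the numerator vanishes to order 3).
Expand each term to order t^3: the coefficient of t^3 in 2·tan(4t) is 128/3 and in sin(4t) is -32/3.
Lower-order terms cancel with the polynomial part, so the numerator is (32)·t^3 + o(t^3), and the limit is (32)/(1) = 32.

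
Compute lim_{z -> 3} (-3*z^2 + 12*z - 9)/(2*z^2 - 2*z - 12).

Since z = 3 makes numerator and denominator zero, (z - 3) divides both.
Cancelling it gives (3 - 3*z)/(2*z + 4); now plug in z = 3 to get -3/5.

-3/5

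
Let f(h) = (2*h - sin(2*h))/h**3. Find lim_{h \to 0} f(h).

Direct substitution gives 0/0.
Apply L'Hôpital: lim (2 - 2*cos(2*h))/(3*h^2), still 0/0.
Apply L'Hôpital: lim (4*sin(2*h))/(6*h), still 0/0.
After 3 applications of L'Hôpital's rule the quotient is (8*cos(2*h))/(6); substituting h = 0 gives 4/3.

4/3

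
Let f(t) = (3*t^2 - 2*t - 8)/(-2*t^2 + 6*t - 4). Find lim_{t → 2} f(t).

At t = 2 both the top and bottom vanish — a removable singularity. Factoring out (t - 2) from each leaves (3*t + 4)/(2 - 2*t), which at t = 2 equals -5.

-5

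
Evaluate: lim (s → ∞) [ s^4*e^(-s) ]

Write as s^4/e^{1s}, an ∞/∞ form.
Exponential growth dominates any polynomial, so repeated L'Hôpital (or the standard result) gives 0.

0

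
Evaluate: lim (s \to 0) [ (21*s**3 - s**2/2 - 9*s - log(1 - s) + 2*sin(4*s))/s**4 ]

Substitution gives 0/0; apply L'Hôpital's rule 4 times.
After differentiating numerator and denominator 4 times the quotient is (512*sin(4*s) + 6/(s - 1)^4)/(24); at s = 0 this is 1/4.

1/4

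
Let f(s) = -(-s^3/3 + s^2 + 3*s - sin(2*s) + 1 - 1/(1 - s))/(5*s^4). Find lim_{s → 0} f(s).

1/5

Substitution gives 0/0 (the numerator vanishes to order 4).
Expand each term to order s^4: the coefficient of s^4 in −1/(1 - s) is -1 and in −sin(2s) is 0.
Lower-order terms cancel with the polynomial part, so the numerator is (-1)·s^4 + o(s^4), and the limit is (-1)/(-5) = 1/5.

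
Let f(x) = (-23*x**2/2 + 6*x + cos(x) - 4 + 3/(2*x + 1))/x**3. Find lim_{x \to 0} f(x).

-24

Substitution gives 0/0; apply L'Hôpital's rule 3 times.
After differentiating numerator and denominator 3 times the quotient is (sin(x) - 144/(2*x + 1)^4)/(6); at x = 0 this is -24.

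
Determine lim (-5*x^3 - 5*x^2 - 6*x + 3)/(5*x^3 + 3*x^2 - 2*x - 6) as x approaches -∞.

Numerator and denominator both have degree 3.
Dividing every term by x^3, all lower-order terms vanish and the limit is the ratio of leading coefficients, -5/(5) = -1.

-1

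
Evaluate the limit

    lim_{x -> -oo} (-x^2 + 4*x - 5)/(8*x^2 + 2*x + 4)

-1/8

Numerator and denominator both have degree 2.
Dividing every term by x^2, all lower-order terms vanish and the limit is the ratio of leading coefficients, -1/(8) = -1/8.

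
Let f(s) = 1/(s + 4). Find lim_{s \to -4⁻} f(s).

-∞

As s → -4⁻, (s + 4) → 0⁻, so (s + 4)^1 → 0⁻ and 1/(s + 4)^1 → -∞.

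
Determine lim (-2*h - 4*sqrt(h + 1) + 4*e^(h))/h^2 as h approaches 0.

5/2

Substitution gives 0/0; apply L'Hôpital's rule 2 times.
After differentiating numerator and denominator 2 times the quotient is (4*e^(h) + (h + 1)^(-3/2))/(2); at h = 0 this is 5/2.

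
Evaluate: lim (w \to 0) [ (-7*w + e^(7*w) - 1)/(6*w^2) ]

Direct substitution gives 0/0.
Apply L'Hôpital: lim (7*e^(7*w) - 7)/(12*w), still 0/0.
After 2 applications of L'Hôpital's rule the quotient is (49*e^(7*w))/(12); substituting w = 0 gives 49/12.

49/12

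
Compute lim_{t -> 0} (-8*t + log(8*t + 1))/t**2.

Direct substitution gives 0/0.
Apply L'Hôpital: lim (-8 + 8/(8*t + 1))/(2*t), still 0/0.
After 2 applications of L'Hôpital's rule the quotient is (-64/(8*t + 1)^2)/(2); substituting t = 0 gives -32.

-32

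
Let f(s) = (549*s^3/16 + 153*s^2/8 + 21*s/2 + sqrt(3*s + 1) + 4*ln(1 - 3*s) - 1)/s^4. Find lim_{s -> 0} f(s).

-10773/128

Substitution gives 0/0 (the numerator vanishes to order 4).
Expand each term to order s^4: the coefficient of s^4 in 4·ln(1 - 3s) is -81 and in √(1 + 3s) is -405/128.
Lower-order terms cancel with the polynomial part, so the numerator is (-10773/128)·s^4 + o(s^4), and the limit is (-10773/128)/(1) = -10773/128.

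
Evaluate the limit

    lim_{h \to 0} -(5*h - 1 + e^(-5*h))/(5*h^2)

Direct substitution gives 0/0.
Apply L'Hôpital: lim (5 - 5*e^(-5*h))/(-10*h), still 0/0.
After 2 applications of L'Hôpital's rule the quotient is (25*e^(-5*h))/(-10); substituting h = 0 gives -5/2.

-5/2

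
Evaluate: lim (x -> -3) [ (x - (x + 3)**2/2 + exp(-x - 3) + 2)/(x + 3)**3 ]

-1/6

Direct substitution gives 0/0.
Apply L'Hôpital: lim (-x - e^(-x - 3) - 2)/(3*(x + 3)^2), still 0/0.
Apply L'Hôpital: lim (e^(-x - 3) - 1)/(6*x + 18), still 0/0.
After 3 applications of L'Hôpital's rule the quotient is (-e^(-x - 3))/(6); substituting x = -3 gives -1/6.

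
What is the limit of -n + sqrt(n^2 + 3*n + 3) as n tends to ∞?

3/2

An ∞ − ∞ form. Rationalising with the conjugate, the difference becomes (3n + 3) / (√(n^2 + 3*n + 3) + n).
For large n the denominator behaves like 2·n, so the quotient tends to 3/2 = 3/2.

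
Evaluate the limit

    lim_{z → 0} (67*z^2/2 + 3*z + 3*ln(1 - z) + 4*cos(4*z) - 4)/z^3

-1

Substitution gives 0/0 (the numerator vanishes to order 3).
Expand each term to order z^3: the coefficient of z^3 in 4·cos(4z) is 0 and in 3·ln(1 - z) is -1.
Lower-order terms cancel with the polynomial part, so the numerator is (-1)·z^3 + o(z^3), and the limit is (-1)/(1) = -1.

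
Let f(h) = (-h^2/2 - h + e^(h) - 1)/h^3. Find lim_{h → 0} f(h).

Direct substitution gives 0/0.
Apply L'Hôpital: lim (-h + e^(h) - 1)/(3*h^2), still 0/0.
Apply L'Hôpital: lim (e^(h) - 1)/(6*h), still 0/0.
After 3 applications of L'Hôpital's rule the quotient is (e^(h))/(6); substituting h = 0 gives 1/6.

1/6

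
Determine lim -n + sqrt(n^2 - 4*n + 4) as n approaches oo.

-2

An ∞ − ∞ form. Rationalising with the conjugate, the difference becomes (-4n + 4) / (√(n^2 - 4*n + 4) + n).
For large n the denominator behaves like 2·n, so the quotient tends to -4/2 = -2.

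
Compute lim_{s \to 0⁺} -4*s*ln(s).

This is a 0·(−∞) form. Rewrite as -4·ln(s) / s^(−1) and apply L'Hôpital:
the derivative quotient is -4·(1/s) / (−1·s^(−2)) = (4/1)·s^1 → 0.

0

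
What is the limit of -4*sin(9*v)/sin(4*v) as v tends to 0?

Substitution gives 0/0.
Divide numerator and denominator by v: sin(9v)/v → 9 and sin(4v)/v → 4, so the limit is -4·9/4 = -9.

-9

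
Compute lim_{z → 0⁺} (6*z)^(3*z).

1

Base → 0⁺ and exponent → 0⁺: a 0^0 form.
Take logs: 3z·ln(6z). This is 0·(−∞); rewriting as ln(6z)/(1/(3z)) and applying L'Hôpital gives 0.
Hence the limit is e^0 = 1.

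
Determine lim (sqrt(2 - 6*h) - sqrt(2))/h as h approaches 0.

Substitution gives 0/0. Multiply numerator and denominator by the conjugate √(2 - 6h) + √2.
The numerator becomes (2 - 6h) − 2 = -6h, so the expression simplifies to -6/(√(2 - 6h) + √2).
Letting h → 0 gives -6/(2√2) = -3*√(2)/2.

-3*√(2)/2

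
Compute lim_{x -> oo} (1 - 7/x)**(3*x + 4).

e^(-21)

Let L be the limit and take ln: ln L = lim (3x + 4)·ln(1 - 7/x) = lim (3x + 4)·(-7/x + O(1/x²)) = -21.
Hence L = e^(-21).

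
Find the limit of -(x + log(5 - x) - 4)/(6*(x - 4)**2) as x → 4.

Direct substitution gives 0/0.
Apply L'Hôpital: lim (1 - 1/(5 - x))/(48 - 12*x), still 0/0.
After 2 applications of L'Hôpital's rule the quotient is (-1/(5 - x)^2)/(-12); substituting x = 4 gives 1/12.

1/12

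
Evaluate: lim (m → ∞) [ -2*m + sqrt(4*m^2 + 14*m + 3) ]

7/2

This has the form ∞ − ∞. Multiply and divide by the conjugate √(4*m^2 + 14*m + 3) + 2m.
That gives (14m + 3) / (√(4*m^2 + 14*m + 3) + 2m).
Divide numerator and denominator by m: the limit is 14/(2·2) = 7/2.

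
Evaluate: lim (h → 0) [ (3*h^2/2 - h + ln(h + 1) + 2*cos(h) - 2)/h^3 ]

Substitution gives 0/0 (the numerator vanishes to order 3).
Expand each term to order h^3: the coefficient of h^3 in ln(1 + h) is 1/3 and in 2·cos(h) is 0.
Lower-order terms cancel with the polynomial part, so the numerator is (1/3)·h^3 + o(h^3), and the limit is (1/3)/(1) = 1/3.

1/3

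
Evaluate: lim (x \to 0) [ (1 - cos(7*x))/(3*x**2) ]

Substitution gives 0/0.
Use (1 − cos u)/u² → 1/2 with u = 7x: the limit is 7²/(2·3) = 49/6.

49/6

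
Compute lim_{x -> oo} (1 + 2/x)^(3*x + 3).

Let L be the limit and take ln: ln L = lim (3x + 3)·ln(1 + 2/x) = lim (3x + 3)·(2/x + O(1/x²)) = 6.
Hence L = e^(6).

e^(6)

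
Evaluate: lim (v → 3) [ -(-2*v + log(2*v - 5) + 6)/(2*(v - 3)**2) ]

Direct substitution gives 0/0.
Apply L'Hôpital: lim (-2 + 2/(2*v - 5))/(12 - 4*v), still 0/0.
After 2 applications of L'Hôpital's rule the quotient is (-4/(2*v - 5)^2)/(-4); substituting v = 3 gives 1.

1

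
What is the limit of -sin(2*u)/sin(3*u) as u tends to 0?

-2/3

Substitution gives 0/0.
Divide numerator and denominator by u: sin(2u)/u → 2 and sin(3u)/u → 3, so the limit is -1·2/3 = -2/3.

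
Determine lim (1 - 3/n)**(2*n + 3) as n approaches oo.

The base → 1 and the exponent → ∞: a 1^∞ form.
Take logarithms: (2n + 3)·ln(1 - 3/n). Since ln(1+u) ~ u for small u, this behaves like (2n)·(-3/n) → -6.
So the limit is e^(-6).

e^(-6)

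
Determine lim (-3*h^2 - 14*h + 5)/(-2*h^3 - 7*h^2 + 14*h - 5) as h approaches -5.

-8/33

Direct substitution gives 0/0, so factor. Both numerator and denominator have (h + 5) as a factor.
After cancelling, the expression reduces to (1 - 3*h)/(-2*h^2 + 3*h - 1).
Substituting h = -5 gives -8/33.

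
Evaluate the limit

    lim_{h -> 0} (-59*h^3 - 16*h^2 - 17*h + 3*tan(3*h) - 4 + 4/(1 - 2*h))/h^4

64

Substitution gives 0/0; apply L'Hôpital's rule 4 times.
After differentiating numerator and denominator 4 times the quotient is (5832*tan(3*h)^3/cos(3*h)^2 + 3888*tan(3*h)/cos(3*h)^2 - 1536/(2*h - 1)^5)/(24); at h = 0 this is 64.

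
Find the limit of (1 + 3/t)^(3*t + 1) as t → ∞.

e^(9)

The base → 1 and the exponent → ∞: a 1^∞ form.
Take logarithms: (3t + 1)·ln(1 + 3/t). Since ln(1+u) ~ u for small u, this behaves like (3t)·(3/t) → 9.
So the limit is e^(9).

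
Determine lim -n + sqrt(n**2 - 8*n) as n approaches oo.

-4

This has the form ∞ − ∞. Multiply and divide by the conjugate √(n^2 - 8*n) + n.
That gives (-8n) / (√(n^2 - 8*n) + n).
Divide numerator and denominator by n: the limit is -8/(2·1) = -4.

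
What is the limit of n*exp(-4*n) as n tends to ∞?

Write as n^1/e^{4n}, an ∞/∞ form.
Exponential growth dominates any polynomial, so repeated L'Hôpital (or the standard result) gives 0.

0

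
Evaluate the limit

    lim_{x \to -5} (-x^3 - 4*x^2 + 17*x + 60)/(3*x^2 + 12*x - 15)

1

At x = -5 both the top and bottom vanish — a removable singularity. Factoring out (x + 5) from each leaves (-x^2 + x + 12)/(3*x - 3), which at x = -5 equals 1.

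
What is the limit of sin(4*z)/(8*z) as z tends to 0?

1/2

Substitution gives 0/0.
Write it as (4/8)·sin(4z)/(4z); since sin(u)/u → 1, the limit is 1/2.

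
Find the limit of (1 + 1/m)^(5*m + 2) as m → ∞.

The base → 1 and the exponent → ∞: a 1^∞ form.
Take logarithms: (5m + 2)·ln(1 + 1/m). Since ln(1+u) ~ u for small u, this behaves like (5m)·(1/m) → 5.
So the limit is e^(5).

e^(5)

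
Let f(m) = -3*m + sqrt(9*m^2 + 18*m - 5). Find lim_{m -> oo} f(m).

This has the form ∞ − ∞. Multiply and divide by the conjugate √(9*m^2 + 18*m - 5) + 3m.
That gives (18m - 5) / (√(9*m^2 + 18*m - 5) + 3m).
Divide numerator and denominator by m: the limit is 18/(2·3) = 3.

3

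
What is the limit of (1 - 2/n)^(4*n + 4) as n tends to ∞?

e^(-8)

Let L be the limit and take ln: ln L = lim (4n + 4)·ln(1 - 2/n) = lim (4n + 4)·(-2/n + O(1/n²)) = -8.
Hence L = e^(-8).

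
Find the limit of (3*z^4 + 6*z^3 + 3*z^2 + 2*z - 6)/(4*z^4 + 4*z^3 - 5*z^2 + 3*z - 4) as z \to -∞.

Numerator and denominator both have degree 4.
Dividing every term by z^4, all lower-order terms vanish and the limit is the ratio of leading coefficients, 3/(4) = 3/4.

3/4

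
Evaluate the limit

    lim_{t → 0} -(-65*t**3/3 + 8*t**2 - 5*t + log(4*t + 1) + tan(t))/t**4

Substitution gives 0/0; apply L'Hôpital's rule 4 times.
After differentiating numerator and denominator 4 times the quotient is (24*tan(t)^3/cos(t)^2 + 16*tan(t)/cos(t)^2 - 1536/(4*t + 1)^4)/(-24); at t = 0 this is 64.

64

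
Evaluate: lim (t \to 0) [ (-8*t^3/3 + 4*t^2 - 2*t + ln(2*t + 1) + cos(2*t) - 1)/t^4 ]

Substitution gives 0/0; apply L'Hôpital's rule 4 times.
After differentiating numerator and denominator 4 times the quotient is (16*cos(2*t) - 96/(2*t + 1)^4)/(24); at t = 0 this is -10/3.

-10/3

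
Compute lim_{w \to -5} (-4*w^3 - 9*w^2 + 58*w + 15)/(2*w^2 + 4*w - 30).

Since w = -5 makes numerator and denominator zero, (w + 5) divides both.
Cancelling it gives (-4*w^2 + 11*w + 3)/(2*w - 6); now plug in w = -5 to get 19/2.

19/2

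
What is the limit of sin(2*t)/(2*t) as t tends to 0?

Substitution gives 0/0.
Write it as (2/2)·sin(2t)/(2t); since sin(u)/u → 1, the limit is 1.

1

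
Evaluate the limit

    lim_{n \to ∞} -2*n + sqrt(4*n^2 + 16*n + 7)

4

An ∞ − ∞ form. Rationalising with the conjugate, the difference becomes (16n + 7) / (√(4*n^2 + 16*n + 7) + 2n).
For large n the denominator behaves like 2·2n, so the quotient tends to 16/4 = 4.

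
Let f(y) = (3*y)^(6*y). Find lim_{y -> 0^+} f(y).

Base → 0⁺ and exponent → 0⁺: a 0^0 form.
Take logs: 6y·ln(3y). This is 0·(−∞); rewriting as ln(3y)/(1/(6y)) and applying L'Hôpital gives 0.
Hence the limit is e^0 = 1.

1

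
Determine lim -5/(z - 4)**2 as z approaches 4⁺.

As z → 4⁺, (z - 4) → 0⁺, so (z - 4)^2 → 0⁺ and -5/(z - 4)^2 → -∞.

-∞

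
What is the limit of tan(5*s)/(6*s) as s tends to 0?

Substitution gives 0/0.
Since tan(u)/u → 1 as u → 0, tan(5s)/(5s) → 1 and the limit is 5/6.

5/6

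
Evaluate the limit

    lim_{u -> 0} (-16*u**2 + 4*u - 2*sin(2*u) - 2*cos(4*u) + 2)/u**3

8/3

Substitution gives 0/0 (the numerator vanishes to order 3).
Expand each term to order u^3: the coefficient of u^3 in -2·cos(4u) is 0 and in -2·sin(2u) is 8/3.
Lower-order terms cancel with the polynomial part, so the numerator is (8/3)·u^3 + o(u^3), and the limit is (8/3)/(1) = 8/3.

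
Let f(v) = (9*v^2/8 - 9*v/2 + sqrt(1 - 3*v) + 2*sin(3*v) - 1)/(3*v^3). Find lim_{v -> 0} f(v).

Substitution gives 0/0; apply L'Hôpital's rule 3 times.
After differentiating numerator and denominator 3 times the quotient is (-54*cos(3*v) - 81/(8*(1 - 3*v)^(5/2)))/(18); at v = 0 this is -57/16.

-57/16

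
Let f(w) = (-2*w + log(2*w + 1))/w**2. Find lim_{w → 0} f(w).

-2

Direct substitution gives 0/0.
Apply L'Hôpital: lim (-2 + 2/(2*w + 1))/(2*w), still 0/0.
After 2 applications of L'Hôpital's rule the quotient is (-4/(2*w + 1)^2)/(2); substituting w = 0 gives -2.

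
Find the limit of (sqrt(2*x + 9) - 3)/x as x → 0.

Substitution gives 0/0. Multiply numerator and denominator by the conjugate √(9 + 2x) + √9.
The numerator becomes (9 + 2x) − 9 = 2x, so the expression simplifies to 2/(√(9 + 2x) + √9).
Letting x → 0 gives 2/(2√9) = 1/3.

1/3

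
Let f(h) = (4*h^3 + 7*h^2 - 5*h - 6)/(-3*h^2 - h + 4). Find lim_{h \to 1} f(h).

-3

At h = 1 both the top and bottom vanish — a removable singularity. Factoring out (h - 1) from each leaves (4*h^2 + 11*h + 6)/(-3*h - 4), which at h = 1 equals -3.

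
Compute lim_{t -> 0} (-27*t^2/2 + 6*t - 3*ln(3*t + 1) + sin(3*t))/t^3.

-63/2

Substitution gives 0/0; apply L'Hôpital's rule 3 times.
After differentiating numerator and denominator 3 times the quotient is (-27*cos(3*t) - 162/(3*t + 1)^3)/(6); at t = 0 this is -63/2.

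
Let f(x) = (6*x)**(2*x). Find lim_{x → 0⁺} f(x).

Base → 0⁺ and exponent → 0⁺: a 0^0 form.
Take logs: 2x·ln(6x). This is 0·(−∞); rewriting as ln(6x)/(1/(2x)) and applying L'Hôpital gives 0.
Hence the limit is e^0 = 1.

1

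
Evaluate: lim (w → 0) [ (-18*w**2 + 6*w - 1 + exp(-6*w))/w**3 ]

Direct substitution gives 0/0.
Apply L'Hôpital: lim (-36*w + 6 - 6*e^(-6*w))/(3*w^2), still 0/0.
Apply L'Hôpital: lim (-36 + 36*e^(-6*w))/(6*w), still 0/0.
After 3 applications of L'Hôpital's rule the quotient is (-216*e^(-6*w))/(6); substituting w = 0 gives -36.

-36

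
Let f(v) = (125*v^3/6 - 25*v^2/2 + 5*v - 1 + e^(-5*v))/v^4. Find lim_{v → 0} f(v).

625/24

Direct substitution gives 0/0.
Apply L'Hôpital: lim (125*v^2/2 - 25*v + 5 - 5*e^(-5*v))/(4*v^3), still 0/0.
Apply L'Hôpital: lim (125*v - 25 + 25*e^(-5*v))/(12*v^2), still 0/0.
Apply L'Hôpital: lim (125 - 125*e^(-5*v))/(24*v), still 0/0.
After 4 applications of L'Hôpital's rule the quotient is (625*e^(-5*v))/(24); substituting v = 0 gives 625/24.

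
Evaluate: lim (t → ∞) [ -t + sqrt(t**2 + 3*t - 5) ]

This has the form ∞ − ∞. Multiply and divide by the conjugate √(t^2 + 3*t - 5) + t.
That gives (3t - 5) / (√(t^2 + 3*t - 5) + t).
Divide numerator and denominator by t: the limit is 3/(2·1) = 3/2.

3/2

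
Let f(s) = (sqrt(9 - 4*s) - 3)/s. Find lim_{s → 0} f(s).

-2/3

Substitution gives 0/0. Multiply numerator and denominator by the conjugate √(9 - 4s) + √9.
The numerator becomes (9 - 4s) − 9 = -4s, so the expression simplifies to -4/(√(9 - 4s) + √9).
Letting s → 0 gives -4/(2√9) = -2/3.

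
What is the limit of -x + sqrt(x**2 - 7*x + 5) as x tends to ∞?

-7/2

An ∞ − ∞ form. Rationalising with the conjugate, the difference becomes (-7x + 5) / (√(x^2 - 7*x + 5) + x).
For large x the denominator behaves like 2·x, so the quotient tends to -7/2 = -7/2.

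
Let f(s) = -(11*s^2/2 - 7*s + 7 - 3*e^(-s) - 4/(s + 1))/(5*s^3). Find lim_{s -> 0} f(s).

Substitution gives 0/0; apply L'Hôpital's rule 3 times.
After differentiating numerator and denominator 3 times the quotient is (3*e^(-s) + 24/(s + 1)^4)/(-30); at s = 0 this is -9/10.

-9/10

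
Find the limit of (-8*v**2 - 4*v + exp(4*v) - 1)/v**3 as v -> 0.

Direct substitution gives 0/0.
Apply L'Hôpital: lim (-16*v + 4*e^(4*v) - 4)/(3*v^2), still 0/0.
Apply L'Hôpital: lim (16*e^(4*v) - 16)/(6*v), still 0/0.
After 3 applications of L'Hôpital's rule the quotient is (64*e^(4*v))/(6); substituting v = 0 gives 32/3.

32/3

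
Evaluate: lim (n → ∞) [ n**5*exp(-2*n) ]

0

Write as n^5/e^{2n}, an ∞/∞ form.
Exponential growth dominates any polynomial, so repeated L'Hôpital (or the standard result) gives 0.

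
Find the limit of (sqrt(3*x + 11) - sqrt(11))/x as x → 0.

A 0/0 form; rationalise with √(11 + 3x) + √11. This collapses the numerator to 3x, leaving 3/(√(11 + 3x) + √11) → 3/(2√11) = 3*√(11)/22.

3*√(11)/22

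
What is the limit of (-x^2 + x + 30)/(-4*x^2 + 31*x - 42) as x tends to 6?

At x = 6 both the top and bottom vanish — a removable singularity. Factoring out (x - 6) from each leaves (-x - 5)/(7 - 4*x), which at x = 6 equals 11/17.

11/17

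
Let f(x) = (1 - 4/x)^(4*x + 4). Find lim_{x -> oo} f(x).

e^(-16)

Write it as [(1 - 4/x)^x]^(4) · (1 - 4/x)^(4). The bracketed term tends to e^(-4) and the second factor to 1, so the limit is e^(-16).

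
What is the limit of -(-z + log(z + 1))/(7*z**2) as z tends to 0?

Direct substitution gives 0/0.
Apply L'Hôpital: lim (-1 + 1/(z + 1))/(-14*z), still 0/0.
After 2 applications of L'Hôpital's rule the quotient is (-1/(z + 1)^2)/(-14); substituting z = 0 gives 1/14.

1/14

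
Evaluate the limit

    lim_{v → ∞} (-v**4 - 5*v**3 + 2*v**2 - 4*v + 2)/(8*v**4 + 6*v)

Numerator and denominator both have degree 4.
Dividing every term by v^4, all lower-order terms vanish and the limit is the ratio of leading coefficients, -1/(8) = -1/8.

-1/8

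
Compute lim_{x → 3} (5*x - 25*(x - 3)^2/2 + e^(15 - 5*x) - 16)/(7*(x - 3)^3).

-125/42

Direct substitution gives 0/0.
Apply L'Hôpital: lim (-25*x - 5*e^(15 - 5*x) + 80)/(21*(x - 3)^2), still 0/0.
Apply L'Hôpital: lim (25*e^(15 - 5*x) - 25)/(42*x - 126), still 0/0.
After 3 applications of L'Hôpital's rule the quotient is (-125*e^(15 - 5*x))/(42); substituting x = 3 gives -125/42.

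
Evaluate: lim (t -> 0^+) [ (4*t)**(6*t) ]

Base → 0⁺ and exponent → 0⁺: a 0^0 form.
Take logs: 6t·ln(4t). This is 0·(−∞); rewriting as ln(4t)/(1/(6t)) and applying L'Hôpital gives 0.
Hence the limit is e^0 = 1.

1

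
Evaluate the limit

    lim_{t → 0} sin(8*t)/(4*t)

2

Substitution gives 0/0.
Write it as (8/4)·sin(8t)/(8t); since sin(u)/u → 1, the limit is 2.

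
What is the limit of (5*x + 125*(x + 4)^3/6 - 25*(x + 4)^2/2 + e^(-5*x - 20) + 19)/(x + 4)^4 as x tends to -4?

Direct substitution gives 0/0.
Apply L'Hôpital: lim (-25*x + 125*(x + 4)^2/2 - 5*e^(-5*x - 20) - 95)/(4*(x + 4)^3), still 0/0.
Apply L'Hôpital: lim (125*x + 25*e^(-5*x - 20) + 475)/(12*(x + 4)^2), still 0/0.
Apply L'Hôpital: lim (125 - 125*e^(-5*x - 20))/(24*x + 96), still 0/0.
After 4 applications of L'Hôpital's rule the quotient is (625*e^(-5*x - 20))/(24); substituting x = -4 gives 625/24.

625/24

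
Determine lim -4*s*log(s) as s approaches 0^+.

This is a 0·(−∞) form. Rewrite as -4·ln(s) / s^(−1) and apply L'Hôpital:
the derivative quotient is -4·(1/s) / (−1·s^(−2)) = (4/1)·s^1 → 0.

0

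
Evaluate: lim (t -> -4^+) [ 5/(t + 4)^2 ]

As t → -4⁺, (t + 4) → 0⁺, so (t + 4)^2 → 0⁺ and 5/(t + 4)^2 → ∞.

∞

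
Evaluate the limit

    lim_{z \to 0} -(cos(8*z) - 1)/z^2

32

Direct substitution gives 0/0.
Apply L'Hôpital: lim (-8*sin(8*z))/(-2*z), still 0/0.
After 2 applications of L'Hôpital's rule the quotient is (-64*cos(8*z))/(-2); substituting z = 0 gives 32.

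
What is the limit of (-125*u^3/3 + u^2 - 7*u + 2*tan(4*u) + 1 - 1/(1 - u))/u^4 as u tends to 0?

Substitution gives 0/0 (the numerator vanishes to order 4).
Expand each term to order u^4: the coefficient of u^4 in −1/(1 - u) is -1 and in 2·tan(4u) is 0.
Lower-order terms cancel with the polynomial part, so the numerator is (-1)·u^4 + o(u^4), and the limit is (-1)/(1) = -1.

-1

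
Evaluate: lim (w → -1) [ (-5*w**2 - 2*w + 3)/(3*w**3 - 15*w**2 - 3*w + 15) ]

Since w = -1 makes numerator and denominator zero, (w + 1) divides both.
Cancelling it gives (3 - 5*w)/(3*w^2 - 18*w + 15); now plug in w = -1 to get 2/9.

2/9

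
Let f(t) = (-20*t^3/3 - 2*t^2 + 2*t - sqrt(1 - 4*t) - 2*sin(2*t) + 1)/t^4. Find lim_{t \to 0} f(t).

Substitution gives 0/0 (the numerator vanishes to order 4).
Expand each term to order t^4: the coefficient of t^4 in −√(1 - 4t) is 10 and in -2·sin(2t) is 0.
Lower-order terms cancel with the polynomial part, so the numerator is (10)·t^4 + o(t^4), and the limit is (10)/(1) = 10.

10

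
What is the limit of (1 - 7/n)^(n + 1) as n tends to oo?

e^(-7)

Write it as [(1 - 7/n)^n]^(1) · (1 - 7/n)^(1). The bracketed term tends to e^(-7) and the second factor to 1, so the limit is e^(-7).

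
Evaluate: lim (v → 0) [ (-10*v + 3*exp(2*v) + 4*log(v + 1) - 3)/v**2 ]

Substitution gives 0/0 (the numerator vanishes to order 2).
Expand each term to order v^2: the coefficient of v^2 in 4·ln(1 + v) is -2 and in 3·e^(2v) is 6.
Lower-order terms cancel with the polynomial part, so the numerator is (4)·v^2 + o(v^2), and the limit is (4)/(1) = 4.

4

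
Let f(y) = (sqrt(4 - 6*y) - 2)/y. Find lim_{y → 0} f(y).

Substitution gives 0/0. Multiply numerator and denominator by the conjugate √(4 - 6y) + √4.
The numerator becomes (4 - 6y) − 4 = -6y, so the expression simplifies to -6/(√(4 - 6y) + √4).
Letting y → 0 gives -6/(2√4) = -3/2.

-3/2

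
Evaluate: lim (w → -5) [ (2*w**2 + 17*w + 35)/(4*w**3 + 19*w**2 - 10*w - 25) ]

Direct substitution gives 0/0, so factor. Both numerator and denominator have (w + 5) as a factor.
After cancelling, the expression reduces to (2*w + 7)/(4*w^2 - w - 5).
Substituting w = -5 gives -3/100.

-3/100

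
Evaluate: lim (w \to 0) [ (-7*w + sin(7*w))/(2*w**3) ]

Direct substitution gives 0/0.
Apply L'Hôpital: lim (7*cos(7*w) - 7)/(6*w^2), still 0/0.
Apply L'Hôpital: lim (-49*sin(7*w))/(12*w), still 0/0.
After 3 applications of L'Hôpital's rule the quotient is (-343*cos(7*w))/(12); substituting w = 0 gives -343/12.

-343/12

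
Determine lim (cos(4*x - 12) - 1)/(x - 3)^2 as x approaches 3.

Direct substitution gives 0/0.
Apply L'Hôpital: lim (-4*sin(4*x - 12))/(2*x - 6), still 0/0.
After 2 applications of L'Hôpital's rule the quotient is (-16*cos(4*x - 12))/(2); substituting x = 3 gives -8.

-8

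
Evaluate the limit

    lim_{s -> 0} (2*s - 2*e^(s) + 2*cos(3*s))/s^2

-10

Substitution gives 0/0 (the numerator vanishes to order 2).
Expand each term to order s^2: the coefficient of s^2 in 2·cos(3s) is -9 and in -2·e^(s) is -1.
Lower-order terms cancel with the polynomial part, so the numerator is (-10)·s^2 + o(s^2), and the limit is (-10)/(1) = -10.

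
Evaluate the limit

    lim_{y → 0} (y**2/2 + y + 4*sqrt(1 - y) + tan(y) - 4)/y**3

1/12

Substitution gives 0/0 (the numerator vanishes to order 3).
Expand each term to order y^3: the coefficient of y^3 in tan(y) is 1/3 and in 4·√(1 - y) is -1/4.
Lower-order terms cancel with the polynomial part, so the numerator is (1/12)·y^3 + o(y^3), and the limit is (1/12)/(1) = 1/12.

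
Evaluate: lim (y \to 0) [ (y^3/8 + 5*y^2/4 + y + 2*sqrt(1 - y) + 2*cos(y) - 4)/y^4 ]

Substitution gives 0/0 (the numerator vanishes to order 4).
Expand each term to order y^4: the coefficient of y^4 in 2·cos(y) is 1/12 and in 2·√(1 - y) is -5/64.
Lower-order terms cancel with the polynomial part, so the numerator is (1/192)·y^4 + o(y^4), and the limit is (1/192)/(1) = 1/192.

1/192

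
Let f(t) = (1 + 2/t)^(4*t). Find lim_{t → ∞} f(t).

e^(8)

Let L be the limit and take ln: ln L = lim (4t)·ln(1 + 2/t) = lim (4t)·(2/t + O(1/t²)) = 8.
Hence L = e^(8).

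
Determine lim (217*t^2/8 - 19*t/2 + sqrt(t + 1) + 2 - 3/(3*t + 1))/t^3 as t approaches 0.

1297/16

Substitution gives 0/0; apply L'Hôpital's rule 3 times.
After differentiating numerator and denominator 3 times the quotient is (486/(3*t + 1)^4 + 3/(8*(t + 1)^(5/2)))/(6); at t = 0 this is 1297/16.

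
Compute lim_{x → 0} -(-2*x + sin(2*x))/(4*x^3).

1/3

Direct substitution gives 0/0.
Apply L'Hôpital: lim (2*cos(2*x) - 2)/(-12*x^2), still 0/0.
Apply L'Hôpital: lim (-4*sin(2*x))/(-24*x), still 0/0.
After 3 applications of L'Hôpital's rule the quotient is (-8*cos(2*x))/(-24); substituting x = 0 gives 1/3.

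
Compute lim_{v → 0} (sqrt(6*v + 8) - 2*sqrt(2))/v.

A 0/0 form; rationalise with √(8 + 6v) + √8. This collapses the numerator to 6v, leaving 6/(√(8 + 6v) + √8) → 6/(2√8) = 3*√(2)/4.

3*√(2)/4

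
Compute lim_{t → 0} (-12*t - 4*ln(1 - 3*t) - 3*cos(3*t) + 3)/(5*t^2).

Substitution gives 0/0 (the numerator vanishes to order 2).
Expand each term to order t^2: the coefficient of t^2 in -4·ln(1 - 3t) is 18 and in -3·cos(3t) is 27/2.
Lower-order terms cancel with the polynomial part, so the numerator is (63/2)·t^2 + o(t^2), and the limit is (63/2)/(5) = 63/10.

63/10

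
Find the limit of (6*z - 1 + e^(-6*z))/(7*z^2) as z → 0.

18/7

Direct substitution gives 0/0.
Apply L'Hôpital: lim (6 - 6*e^(-6*z))/(14*z), still 0/0.
After 2 applications of L'Hôpital's rule the quotient is (36*e^(-6*z))/(14); substituting z = 0 gives 18/7.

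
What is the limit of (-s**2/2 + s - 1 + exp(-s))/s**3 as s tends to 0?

Direct substitution gives 0/0.
Apply L'Hôpital: lim (-s + 1 - e^(-s))/(3*s^2), still 0/0.
Apply L'Hôpital: lim (-1 + e^(-s))/(6*s), still 0/0.
After 3 applications of L'Hôpital's rule the quotient is (-e^(-s))/(6); substituting s = 0 gives -1/6.

-1/6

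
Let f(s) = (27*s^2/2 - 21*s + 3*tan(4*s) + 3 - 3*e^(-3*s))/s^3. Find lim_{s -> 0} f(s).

155/2

Substitution gives 0/0 (the numerator vanishes to order 3).
Expand each term to order s^3: the coefficient of s^3 in -3·e^(-3s) is 27/2 and in 3·tan(4s) is 64.
Lower-order terms cancel with the polynomial part, so the numerator is (155/2)·s^3 + o(s^3), and the limit is (155/2)/(1) = 155/2.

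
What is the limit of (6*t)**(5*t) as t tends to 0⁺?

1

Base → 0⁺ and exponent → 0⁺: a 0^0 form.
Take logs: 5t·ln(6t). This is 0·(−∞); rewriting as ln(6t)/(1/(5t)) and applying L'Hôpital gives 0.
Hence the limit is e^0 = 1.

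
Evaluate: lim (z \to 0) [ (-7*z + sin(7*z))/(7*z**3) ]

-49/6

Direct substitution gives 0/0.
Apply L'Hôpital: lim (7*cos(7*z) - 7)/(21*z^2), still 0/0.
Apply L'Hôpital: lim (-49*sin(7*z))/(42*z), still 0/0.
After 3 applications of L'Hôpital's rule the quotient is (-343*cos(7*z))/(42); substituting z = 0 gives -49/6.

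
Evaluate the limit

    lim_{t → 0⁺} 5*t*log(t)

This is a 0·(−∞) form. Rewrite as 5·ln(t) / t^(−1) and apply L'Hôpital:
the derivative quotient is 5·(1/t) / (−1·t^(−2)) = (-5/1)·t^1 → 0.

0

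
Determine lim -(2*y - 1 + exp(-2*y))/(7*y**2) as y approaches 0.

-2/7

Direct substitution gives 0/0.
Apply L'Hôpital: lim (2 - 2*e^(-2*y))/(-14*y), still 0/0.
After 2 applications of L'Hôpital's rule the quotient is (4*e^(-2*y))/(-14); substituting y = 0 gives -2/7.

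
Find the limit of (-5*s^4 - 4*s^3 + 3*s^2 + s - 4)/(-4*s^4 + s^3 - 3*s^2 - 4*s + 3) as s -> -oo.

Numerator and denominator both have degree 4.
Dividing every term by s^4, all lower-order terms vanish and the limit is the ratio of leading coefficients, -5/(-4) = 5/4.

5/4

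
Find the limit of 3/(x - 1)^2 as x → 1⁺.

∞

As x → 1⁺, (x - 1) → 0⁺, so (x - 1)^2 → 0⁺ and 3/(x - 1)^2 → ∞.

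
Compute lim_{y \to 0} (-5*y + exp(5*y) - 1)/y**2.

25/2

Direct substitution gives 0/0.
Apply L'Hôpital: lim (5*e^(5*y) - 5)/(2*y), still 0/0.
After 2 applications of L'Hôpital's rule the quotient is (25*e^(5*y))/(2); substituting y = 0 gives 25/2.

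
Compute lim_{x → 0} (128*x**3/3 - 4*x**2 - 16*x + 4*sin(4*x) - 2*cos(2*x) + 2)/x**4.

Substitution gives 0/0; apply L'Hôpital's rule 4 times.
After differentiating numerator and denominator 4 times the quotient is (1024*sin(4*x) - 32*cos(2*x))/(24); at x = 0 this is -4/3.

-4/3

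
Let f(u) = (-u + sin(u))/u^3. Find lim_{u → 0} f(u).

-1/6

Direct substitution gives 0/0.
Apply L'Hôpital: lim (cos(u) - 1)/(3*u^2), still 0/0.
Apply L'Hôpital: lim (-sin(u))/(6*u), still 0/0.
After 3 applications of L'Hôpital's rule the quotient is (-cos(u))/(6); substituting u = 0 gives -1/6.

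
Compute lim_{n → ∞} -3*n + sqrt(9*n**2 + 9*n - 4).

3/2

An ∞ − ∞ form. Rationalising with the conjugate, the difference becomes (9n - 4) / (√(9*n^2 + 9*n - 4) + 3n).
For large n the denominator behaves like 2·3n, so the quotient tends to 9/6 = 3/2.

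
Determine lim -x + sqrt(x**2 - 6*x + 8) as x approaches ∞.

-3

An ∞ − ∞ form. Rationalising with the conjugate, the difference becomes (-6x + 8) / (√(x^2 - 6*x + 8) + x).
For large x the denominator behaves like 2·x, so the quotient tends to -6/2 = -3.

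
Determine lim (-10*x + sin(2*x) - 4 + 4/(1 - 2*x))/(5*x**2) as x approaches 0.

16/5

Substitution gives 0/0 (the numerator vanishes to order 2).
Expand each term to order x^2: the coefficient of x^2 in sin(2x) is 0 and in 4·1/(1 - 2x) is 16.
Lower-order terms cancel with the polynomial part, so the numerator is (16)·x^2 + o(x^2), and the limit is (16)/(5) = 16/5.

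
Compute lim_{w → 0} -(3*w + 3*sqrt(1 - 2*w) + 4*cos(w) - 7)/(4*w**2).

Substitution gives 0/0; apply L'Hôpital's rule 2 times.
After differentiating numerator and denominator 2 times the quotient is (-4*cos(w) - 3/(1 - 2*w)^(3/2))/(-8); at w = 0 this is 7/8.

7/8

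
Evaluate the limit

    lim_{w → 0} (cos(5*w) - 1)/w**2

-25/2

Direct substitution gives 0/0.
Apply L'Hôpital: lim (-5*sin(5*w))/(2*w), still 0/0.
After 2 applications of L'Hôpital's rule the quotient is (-25*cos(5*w))/(2); substituting w = 0 gives -25/2.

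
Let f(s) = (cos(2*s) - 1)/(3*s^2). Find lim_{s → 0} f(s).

-2/3

Direct substitution gives 0/0.
Apply L'Hôpital: lim (-2*sin(2*s))/(6*s), still 0/0.
After 2 applications of L'Hôpital's rule the quotient is (-4*cos(2*s))/(6); substituting s = 0 gives -2/3.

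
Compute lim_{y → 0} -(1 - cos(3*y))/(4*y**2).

-9/8

Substitution gives 0/0.
Use (1 − cos u)/u² → 1/2 with u = 3y: the limit is 3²/(2·(-4)) = -9/8.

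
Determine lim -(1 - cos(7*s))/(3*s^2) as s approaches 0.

Substitution gives 0/0.
Use (1 − cos u)/u² → 1/2 with u = 7s: the limit is 7²/(2·(-3)) = -49/6.

-49/6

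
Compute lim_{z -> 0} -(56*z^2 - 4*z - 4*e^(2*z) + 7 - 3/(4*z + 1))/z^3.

Substitution gives 0/0 (the numerator vanishes to order 3).
Expand each term to order z^3: the coefficient of z^3 in -3·1/(1 + 4z) is 192 and in -4·e^(2z) is -16/3.
Lower-order terms cancel with the polynomial part, so the numerator is (560/3)·z^3 + o(z^3), and the limit is (560/3)/(-1) = -560/3.

-560/3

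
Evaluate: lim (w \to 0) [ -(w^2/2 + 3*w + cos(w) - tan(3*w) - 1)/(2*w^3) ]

9/2

Substitution gives 0/0; apply L'Hôpital's rule 3 times.
After differentiating numerator and denominator 3 times the quotient is (sin(w) - 162*tan(3*w)^4 - 216*tan(3*w)^2 - 54)/(-12); at w = 0 this is 9/2.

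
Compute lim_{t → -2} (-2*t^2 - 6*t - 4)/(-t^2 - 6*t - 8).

Since t = -2 makes numerator and denominator zero, (t + 2) divides both.
Cancelling it gives (-2*t - 2)/(-t - 4); now plug in t = -2 to get -1.

-1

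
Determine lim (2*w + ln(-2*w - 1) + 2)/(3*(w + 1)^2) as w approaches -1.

Direct substitution gives 0/0.
Apply L'Hôpital: lim (2 - 2/(-2*w - 1))/(6*w + 6), still 0/0.
After 2 applications of L'Hôpital's rule the quotient is (-4/(-2*w - 1)^2)/(6); substituting w = -1 gives -2/3.

-2/3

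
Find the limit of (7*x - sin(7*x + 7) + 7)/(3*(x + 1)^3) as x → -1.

Direct substitution gives 0/0.
Apply L'Hôpital: lim (7 - 7*cos(7*x + 7))/(9*(x + 1)^2), still 0/0.
Apply L'Hôpital: lim (49*sin(7*x + 7))/(18*x + 18), still 0/0.
After 3 applications of L'Hôpital's rule the quotient is (343*cos(7*x + 7))/(18); substituting x = -1 gives 343/18.

343/18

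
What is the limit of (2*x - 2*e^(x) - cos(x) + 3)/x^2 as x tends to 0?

-1/2

Substitution gives 0/0 (the numerator vanishes to order 2).
Expand each term to order x^2: the coefficient of x^2 in -2·e^(x) is -1 and in −cos(x) is 1/2.
Lower-order terms cancel with the polynomial part, so the numerator is (-1/2)·x^2 + o(x^2), and the limit is (-1/2)/(1) = -1/2.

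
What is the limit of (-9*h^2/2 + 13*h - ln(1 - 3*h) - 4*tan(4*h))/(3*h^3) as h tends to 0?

Substitution gives 0/0 (the numerator vanishes to order 3).
Expand each term to order h^3: the coefficient of h^3 in -4·tan(4h) is -256/3 and in −ln(1 - 3h) is 9.
Lower-order terms cancel with the polynomial part, so the numerator is (-229/3)·h^3 + o(h^3), and the limit is (-229/3)/(3) = -229/9.

-229/9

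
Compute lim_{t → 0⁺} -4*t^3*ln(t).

This is a 0·(−∞) form. Rewrite as -4·ln(t) / t^(−3) and apply L'Hôpital:
the derivative quotient is -4·(1/t) / (−3·t^(−4)) = (4/3)·t^3 → 0.

0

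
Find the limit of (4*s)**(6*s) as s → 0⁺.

Base → 0⁺ and exponent → 0⁺: a 0^0 form.
Take logs: 6s·ln(4s). This is 0·(−∞); rewriting as ln(4s)/(1/(6s)) and applying L'Hôpital gives 0.
Hence the limit is e^0 = 1.

1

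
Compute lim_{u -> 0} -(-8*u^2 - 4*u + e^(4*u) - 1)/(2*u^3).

-16/3

Direct substitution gives 0/0.
Apply L'Hôpital: lim (-16*u + 4*e^(4*u) - 4)/(-6*u^2), still 0/0.
Apply L'Hôpital: lim (16*e^(4*u) - 16)/(-12*u), still 0/0.
After 3 applications of L'Hôpital's rule the quotient is (64*e^(4*u))/(-12); substituting u = 0 gives -16/3.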